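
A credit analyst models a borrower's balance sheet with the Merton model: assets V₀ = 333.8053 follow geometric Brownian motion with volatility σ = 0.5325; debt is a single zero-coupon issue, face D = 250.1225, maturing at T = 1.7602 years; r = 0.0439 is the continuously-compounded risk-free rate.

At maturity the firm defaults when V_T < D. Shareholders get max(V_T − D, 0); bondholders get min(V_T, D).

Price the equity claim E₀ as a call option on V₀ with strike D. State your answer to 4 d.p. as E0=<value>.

d₁ = [ln(V₀/D) + (r + σ²/2)T] / (σ√T)
   = [ln(333.8053/250.1225) + (0.0439 + 0.5·0.5325²)·1.7602] / (0.5325·√1.7602)
   = [0.288607 + 0.326831] / 0.706481 = 0.871131
d₂ = d₁ − σ√T = 0.871131 − 0.706481 = 0.164650
N(d₁) = 0.808159,  N(d₂) = 0.565390,  e^(−rT) = 0.925637
E₀ = V₀·N(d₁) − D·e^(−rT)·N(d₂)
   = 333.8053·0.808159 − 250.1225·0.925637·0.565390 = 138.866980

E0=138.8670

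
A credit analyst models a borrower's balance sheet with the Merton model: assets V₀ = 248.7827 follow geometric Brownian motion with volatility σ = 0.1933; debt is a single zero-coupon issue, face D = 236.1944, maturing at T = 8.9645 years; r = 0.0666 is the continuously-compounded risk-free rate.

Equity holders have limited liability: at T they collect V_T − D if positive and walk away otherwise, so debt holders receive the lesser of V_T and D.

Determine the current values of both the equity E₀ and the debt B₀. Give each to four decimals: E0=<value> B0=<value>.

d₁ = [ln(V₀/D) + (r + σ²/2)T] / (σ√T)
   = [ln(248.7827/236.1944) + (0.0666 + 0.5·0.1933²)·8.9645] / (0.1933·√8.9645)
   = [0.051925 + 0.764514] / 0.578755 = 1.410681
d₂ = d₁ − σ√T = 1.410681 − 0.578755 = 0.831926
N(d₁) = 0.920831,  N(d₂) = 0.797275,  e^(−rT) = 0.550441
E₀ = V₀·N(d₁) − D·e^(−rT)·N(d₂)
   = 248.7827·0.920831 − 236.1944·0.550441·0.797275 = 125.432224
B₀ = V₀ − E₀ = 248.7827 − 125.432224 = 123.350476

E0=125.4322 B0=123.3505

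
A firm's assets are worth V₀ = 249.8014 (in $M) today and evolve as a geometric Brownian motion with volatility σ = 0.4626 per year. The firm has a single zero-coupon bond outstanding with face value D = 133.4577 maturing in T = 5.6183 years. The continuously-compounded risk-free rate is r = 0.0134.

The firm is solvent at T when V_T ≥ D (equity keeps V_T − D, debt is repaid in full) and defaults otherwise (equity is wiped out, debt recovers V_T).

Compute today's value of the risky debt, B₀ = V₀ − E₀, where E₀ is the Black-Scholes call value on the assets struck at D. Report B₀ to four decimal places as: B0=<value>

d₁ = [ln(V₀/D) + (r + σ²/2)T] / (σ√T)
   = [ln(249.8014/133.4577) + (0.0134 + 0.5·0.4626²)·5.6183] / (0.4626·√5.6183)
   = [0.626882 + 0.676440] / 1.096499 = 1.188621
d₂ = d₁ − σ√T = 1.188621 − 1.096499 = 0.092123
N(d₁) = 0.882706,  N(d₂) = 0.536700,  e^(−rT) = 0.927479
E₀ = V₀·N(d₁) − D·e^(−rT)·N(d₂)
   = 249.8014·0.882706 − 133.4577·0.927479·0.536700 = 154.068842
B₀ = V₀ − E₀ = 249.8014 − 154.068842 = 95.732558

B0=95.7326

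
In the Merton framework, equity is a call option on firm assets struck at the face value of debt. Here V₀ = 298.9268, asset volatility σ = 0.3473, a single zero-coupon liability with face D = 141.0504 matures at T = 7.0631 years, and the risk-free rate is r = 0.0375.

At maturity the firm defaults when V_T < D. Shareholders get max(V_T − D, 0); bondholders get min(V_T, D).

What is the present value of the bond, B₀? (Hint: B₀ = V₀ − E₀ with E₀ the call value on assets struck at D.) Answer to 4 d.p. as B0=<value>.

B0=97.6165

d₁ = [ln(V₀/D) + (r + σ²/2)T] / (σ√T)
   = [ln(298.9268/141.0504) + (0.0375 + 0.5·0.3473²)·7.0631] / (0.3473·√7.0631)
   = [0.751081 + 0.690832] / 0.923002 = 1.562201
d₂ = d₁ − σ√T = 1.562201 − 0.923002 = 0.639199
N(d₁) = 0.940880,  N(d₂) = 0.738653,  e^(−rT) = 0.767309
E₀ = V₀·N(d₁) − D·e^(−rT)·N(d₂)
   = 298.9268·0.940880 − 141.0504·0.767309·0.738653 = 201.310301
B₀ = V₀ − E₀ = 298.9268 − 201.310301 = 97.616499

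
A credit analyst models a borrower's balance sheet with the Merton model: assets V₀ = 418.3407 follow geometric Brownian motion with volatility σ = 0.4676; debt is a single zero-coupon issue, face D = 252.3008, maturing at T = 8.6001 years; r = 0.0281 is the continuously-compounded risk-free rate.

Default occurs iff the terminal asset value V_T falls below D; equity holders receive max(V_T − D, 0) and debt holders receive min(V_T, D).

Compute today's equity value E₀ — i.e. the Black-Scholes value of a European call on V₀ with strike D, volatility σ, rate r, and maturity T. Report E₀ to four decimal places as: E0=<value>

d₁ = [ln(V₀/D) + (r + σ²/2)T] / (σ√T)
   = [ln(418.3407/252.3008) + (0.0281 + 0.5·0.4676²)·8.6001] / (0.4676·√8.6001)
   = [0.505674 + 1.181868] / 1.371280 = 1.230632
d₂ = d₁ − σ√T = 1.230632 − 1.371280 = -0.140648
N(d₁) = 0.890770,  N(d₂) = 0.444074,  e^(−rT) = 0.785321
E₀ = V₀·N(d₁) − D·e^(−rT)·N(d₂)
   = 418.3407·0.890770 − 252.3008·0.785321·0.444074 = 284.657724

E0=284.6577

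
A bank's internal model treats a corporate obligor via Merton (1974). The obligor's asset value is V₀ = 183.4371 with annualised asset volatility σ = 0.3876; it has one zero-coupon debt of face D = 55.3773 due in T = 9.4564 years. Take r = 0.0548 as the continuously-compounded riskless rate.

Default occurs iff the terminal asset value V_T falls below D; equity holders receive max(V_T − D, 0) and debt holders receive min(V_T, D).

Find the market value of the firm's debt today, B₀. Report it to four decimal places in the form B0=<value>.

d₁ = [ln(V₀/D) + (r + σ²/2)T] / (σ√T)
   = [ln(183.4371/55.3773) + (0.0548 + 0.5·0.3876²)·9.4564] / (0.3876·√9.4564)
   = [1.197702 + 1.228546] / 1.191919 = 2.035582
d₂ = d₁ − σ√T = 2.035582 − 1.191919 = 0.843663
N(d₁) = 0.979104,  N(d₂) = 0.800571,  e^(−rT) = 0.595585
E₀ = V₀·N(d₁) − D·e^(−rT)·N(d₂)
   = 183.4371·0.979104 − 55.3773·0.595585·0.800571 = 153.199605
B₀ = V₀ − E₀ = 183.4371 − 153.199605 = 30.237495

B0=30.2375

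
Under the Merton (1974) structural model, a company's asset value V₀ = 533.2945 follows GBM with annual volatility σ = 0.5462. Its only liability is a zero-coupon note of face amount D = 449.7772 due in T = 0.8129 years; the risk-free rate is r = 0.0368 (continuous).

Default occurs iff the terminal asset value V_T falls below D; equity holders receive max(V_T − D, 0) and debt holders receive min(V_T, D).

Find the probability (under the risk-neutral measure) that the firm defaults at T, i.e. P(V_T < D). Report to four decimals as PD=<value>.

PD=0.4363

d₁ = [ln(V₀/D) + (r + σ²/2)T] / (σ√T)
   = [ln(533.2945/449.7772) + (0.0368 + 0.5·0.5462²)·0.8129] / (0.5462·√0.8129)
   = [0.170321 + 0.151173] / 0.492459 = 0.652834
d₂ = d₁ − σ√T = 0.652834 − 0.492459 = 0.160375
risk-neutral PD = N(−d₂) = N(-0.160375) = 0.436293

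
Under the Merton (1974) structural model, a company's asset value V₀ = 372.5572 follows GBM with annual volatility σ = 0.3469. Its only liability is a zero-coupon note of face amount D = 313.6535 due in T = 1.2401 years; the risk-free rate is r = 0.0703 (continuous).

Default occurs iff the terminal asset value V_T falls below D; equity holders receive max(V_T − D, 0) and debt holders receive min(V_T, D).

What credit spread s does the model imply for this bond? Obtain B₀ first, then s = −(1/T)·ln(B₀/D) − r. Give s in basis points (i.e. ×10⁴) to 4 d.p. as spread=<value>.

spread=544.3595

d₁ = [ln(V₀/D) + (r + σ²/2)T] / (σ√T)
   = [ln(372.5572/313.6535) + (0.0703 + 0.5·0.3469²)·1.2401] / (0.3469·√1.2401)
   = [0.172102 + 0.161796] / 0.386307 = 0.864331
d₂ = d₁ − σ√T = 0.864331 − 0.386307 = 0.478024
N(d₁) = 0.806297,  N(d₂) = 0.683684,  e^(−rT) = 0.916513
E₀ = V₀·N(d₁) − D·e^(−rT)·N(d₂)
   = 372.5572·0.806297 − 313.6535·0.916513·0.683684 = 103.854968
B₀ = V₀ − E₀ = 372.5572 − 103.854968 = 268.702232
spread = −(1/T)·ln(B₀/D) − r = −(1/1.2401)·ln(268.702232/313.6535) − 0.0703 = 0.05443595
in basis points: 0.05443595 × 10⁴ = 544.3595 bp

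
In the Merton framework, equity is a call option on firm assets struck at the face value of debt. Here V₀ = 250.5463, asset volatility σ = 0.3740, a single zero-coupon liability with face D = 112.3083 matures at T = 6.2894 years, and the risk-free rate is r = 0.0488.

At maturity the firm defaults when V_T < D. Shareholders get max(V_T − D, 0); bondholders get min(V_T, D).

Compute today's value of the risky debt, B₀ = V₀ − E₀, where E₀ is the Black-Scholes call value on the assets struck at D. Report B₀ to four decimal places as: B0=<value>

B0=75.3382

d₁ = [ln(V₀/D) + (r + σ²/2)T] / (σ√T)
   = [ln(250.5463/112.3083) + (0.0488 + 0.5·0.3740²)·6.2894] / (0.3740·√6.2894)
   = [0.802396 + 0.746791] / 0.937942 = 1.651686
d₂ = d₁ − σ√T = 1.651686 − 0.937942 = 0.713744
N(d₁) = 0.950701,  N(d₂) = 0.762307,  e^(−rT) = 0.735707
E₀ = V₀·N(d₁) − D·e^(−rT)·N(d₂)
   = 250.5463·0.950701 − 112.3083·0.735707·0.762307 = 175.208118
B₀ = V₀ − E₀ = 250.5463 − 175.208118 = 75.338182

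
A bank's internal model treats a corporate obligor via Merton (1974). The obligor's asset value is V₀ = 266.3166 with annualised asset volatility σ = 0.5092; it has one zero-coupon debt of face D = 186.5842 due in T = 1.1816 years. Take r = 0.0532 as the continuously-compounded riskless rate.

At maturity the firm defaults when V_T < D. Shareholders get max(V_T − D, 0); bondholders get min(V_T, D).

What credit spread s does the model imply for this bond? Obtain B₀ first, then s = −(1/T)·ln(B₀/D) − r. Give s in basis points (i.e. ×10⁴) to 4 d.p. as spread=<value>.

spread=766.4677

d₁ = [ln(V₀/D) + (r + σ²/2)T] / (σ√T)
   = [ln(266.3166/186.5842) + (0.0532 + 0.5·0.5092²)·1.1816] / (0.5092·√1.1816)
   = [0.355803 + 0.216046] / 0.553508 = 1.033138
d₂ = d₁ − σ√T = 1.033138 − 0.553508 = 0.479630
N(d₁) = 0.849230,  N(d₂) = 0.684255,  e^(−rT) = 0.939074
E₀ = V₀·N(d₁) − D·e^(−rT)·N(d₂)
   = 266.3166·0.849230 − 186.5842·0.939074·0.684255 = 106.271497
B₀ = V₀ − E₀ = 266.3166 − 106.271497 = 160.045103
spread = −(1/T)·ln(B₀/D) − r = −(1/1.1816)·ln(160.045103/186.5842) − 0.0532 = 0.07664677
in basis points: 0.07664677 × 10⁴ = 766.4677 bp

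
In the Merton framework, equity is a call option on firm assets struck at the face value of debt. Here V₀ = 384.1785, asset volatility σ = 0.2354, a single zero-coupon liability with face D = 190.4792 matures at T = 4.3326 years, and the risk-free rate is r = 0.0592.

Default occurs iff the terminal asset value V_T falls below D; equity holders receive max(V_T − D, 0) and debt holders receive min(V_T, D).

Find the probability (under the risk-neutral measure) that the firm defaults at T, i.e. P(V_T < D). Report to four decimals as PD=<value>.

PD=0.0436

d₁ = [ln(V₀/D) + (r + σ²/2)T] / (σ√T)
   = [ln(384.1785/190.4792) + (0.0592 + 0.5·0.2354²)·4.3326] / (0.2354·√4.3326)
   = [0.701564 + 0.376531] / 0.489983 = 2.200273
d₂ = d₁ − σ√T = 2.200273 − 0.489983 = 1.710290
risk-neutral PD = N(−d₂) = N(-1.710290) = 0.043606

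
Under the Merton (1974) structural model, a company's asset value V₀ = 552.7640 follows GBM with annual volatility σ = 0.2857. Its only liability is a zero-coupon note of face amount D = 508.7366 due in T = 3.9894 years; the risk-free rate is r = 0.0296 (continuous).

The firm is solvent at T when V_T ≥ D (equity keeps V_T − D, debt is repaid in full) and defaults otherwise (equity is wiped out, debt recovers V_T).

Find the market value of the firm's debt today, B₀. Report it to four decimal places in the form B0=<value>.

B0=382.8541

d₁ = [ln(V₀/D) + (r + σ²/2)T] / (σ√T)
   = [ln(552.7640/508.7366) + (0.0296 + 0.5·0.2857²)·3.9894] / (0.2857·√3.9894)
   = [0.083001 + 0.280903] / 0.570642 = 0.637708
d₂ = d₁ − σ√T = 0.637708 − 0.570642 = 0.067066
N(d₁) = 0.738168,  N(d₂) = 0.526735,  e^(−rT) = 0.888619
E₀ = V₀·N(d₁) − D·e^(−rT)·N(d₂)
   = 552.7640·0.738168 − 508.7366·0.888619·0.526735 = 169.909852
B₀ = V₀ − E₀ = 552.7640 − 169.909852 = 382.854148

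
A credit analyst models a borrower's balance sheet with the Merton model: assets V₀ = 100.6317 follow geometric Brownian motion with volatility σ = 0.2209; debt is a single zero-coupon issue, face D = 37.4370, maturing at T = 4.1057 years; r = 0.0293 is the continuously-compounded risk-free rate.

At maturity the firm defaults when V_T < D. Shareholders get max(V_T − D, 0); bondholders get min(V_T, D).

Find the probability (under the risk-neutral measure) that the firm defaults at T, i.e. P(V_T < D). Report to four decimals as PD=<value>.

PD=0.0121

d₁ = [ln(V₀/D) + (r + σ²/2)T] / (σ√T)
   = [ln(100.6317/37.4370) + (0.0293 + 0.5·0.2209²)·4.1057] / (0.2209·√4.1057)
   = [0.988808 + 0.220470] / 0.447599 = 2.701697
d₂ = d₁ − σ√T = 2.701697 − 0.447599 = 2.254097
risk-neutral PD = N(−d₂) = N(-2.254097) = 0.012095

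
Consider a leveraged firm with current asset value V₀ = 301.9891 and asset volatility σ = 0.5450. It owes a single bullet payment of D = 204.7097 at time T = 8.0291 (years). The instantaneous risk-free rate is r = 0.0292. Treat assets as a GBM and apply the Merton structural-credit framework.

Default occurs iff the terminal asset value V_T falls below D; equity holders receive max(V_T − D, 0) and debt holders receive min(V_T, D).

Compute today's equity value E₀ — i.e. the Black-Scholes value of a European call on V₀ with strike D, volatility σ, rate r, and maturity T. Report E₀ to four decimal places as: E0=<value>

d₁ = [ln(V₀/D) + (r + σ²/2)T] / (σ√T)
   = [ln(301.9891/204.7097) + (0.0292 + 0.5·0.5450²)·8.0291] / (0.5450·√8.0291)
   = [0.388798 + 1.426871] / 1.544294 = 1.175728
d₂ = d₁ − σ√T = 1.175728 − 1.544294 = -0.368566
N(d₁) = 0.880148,  N(d₂) = 0.356226,  e^(−rT) = 0.791006
E₀ = V₀·N(d₁) − D·e^(−rT)·N(d₂)
   = 301.9891·0.880148 − 204.7097·0.791006·0.356226 = 208.112750

E0=208.1128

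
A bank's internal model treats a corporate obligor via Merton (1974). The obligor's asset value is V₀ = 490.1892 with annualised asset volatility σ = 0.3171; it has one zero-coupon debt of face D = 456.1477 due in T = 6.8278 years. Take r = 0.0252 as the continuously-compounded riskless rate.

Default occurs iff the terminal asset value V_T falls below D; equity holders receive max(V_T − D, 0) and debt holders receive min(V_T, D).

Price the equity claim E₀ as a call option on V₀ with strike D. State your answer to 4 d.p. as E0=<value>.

E0=199.2107

d₁ = [ln(V₀/D) + (r + σ²/2)T] / (σ√T)
   = [ln(490.1892/456.1477) + (0.0252 + 0.5·0.3171²)·6.8278] / (0.3171·√6.8278)
   = [0.071975 + 0.515336] / 0.828584 = 0.708813
d₂ = d₁ − σ√T = 0.708813 − 0.828584 = -0.119771
N(d₁) = 0.760780,  N(d₂) = 0.452332,  e^(−rT) = 0.841928
E₀ = V₀·N(d₁) − D·e^(−rT)·N(d₂)
   = 490.1892·0.760780 − 456.1477·0.841928·0.452332 = 199.210719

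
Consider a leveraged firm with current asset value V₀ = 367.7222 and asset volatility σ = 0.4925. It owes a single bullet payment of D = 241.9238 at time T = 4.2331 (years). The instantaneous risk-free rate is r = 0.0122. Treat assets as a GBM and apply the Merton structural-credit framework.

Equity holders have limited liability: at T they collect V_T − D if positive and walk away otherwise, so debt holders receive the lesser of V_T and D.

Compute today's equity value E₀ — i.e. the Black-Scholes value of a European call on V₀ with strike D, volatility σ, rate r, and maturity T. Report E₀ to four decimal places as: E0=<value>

E0=195.7652

d₁ = [ln(V₀/D) + (r + σ²/2)T] / (σ√T)
   = [ln(367.7222/241.9238) + (0.0122 + 0.5·0.4925²)·4.2331] / (0.4925·√4.2331)
   = [0.418705 + 0.565026] / 1.013294 = 0.970825
d₂ = d₁ − σ√T = 0.970825 − 1.013294 = -0.042469
N(d₁) = 0.834182,  N(d₂) = 0.483062,  e^(−rT) = 0.949667
E₀ = V₀·N(d₁) − D·e^(−rT)·N(d₂)
   = 367.7222·0.834182 − 241.9238·0.949667·0.483062 = 195.765180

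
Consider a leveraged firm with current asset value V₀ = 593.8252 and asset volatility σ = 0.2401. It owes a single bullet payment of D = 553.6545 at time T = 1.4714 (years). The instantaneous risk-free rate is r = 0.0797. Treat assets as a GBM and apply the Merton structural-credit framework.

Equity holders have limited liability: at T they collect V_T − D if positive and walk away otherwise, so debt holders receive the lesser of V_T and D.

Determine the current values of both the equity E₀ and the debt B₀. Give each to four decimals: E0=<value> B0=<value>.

d₁ = [ln(V₀/D) + (r + σ²/2)T] / (σ√T)
   = [ln(593.8252/553.6545) + (0.0797 + 0.5·0.2401²)·1.4714] / (0.2401·√1.4714)
   = [0.070044 + 0.159682] / 0.291244 = 0.788775
d₂ = d₁ − σ√T = 0.788775 − 0.291244 = 0.497531
N(d₁) = 0.784878,  N(d₂) = 0.690593,  e^(−rT) = 0.889345
E₀ = V₀·N(d₁) − D·e^(−rT)·N(d₂)
   = 593.8252·0.784878 − 553.6545·0.889345·0.690593 = 126.039891
B₀ = V₀ − E₀ = 593.8252 − 126.039891 = 467.785309

E0=126.0399 B0=467.7853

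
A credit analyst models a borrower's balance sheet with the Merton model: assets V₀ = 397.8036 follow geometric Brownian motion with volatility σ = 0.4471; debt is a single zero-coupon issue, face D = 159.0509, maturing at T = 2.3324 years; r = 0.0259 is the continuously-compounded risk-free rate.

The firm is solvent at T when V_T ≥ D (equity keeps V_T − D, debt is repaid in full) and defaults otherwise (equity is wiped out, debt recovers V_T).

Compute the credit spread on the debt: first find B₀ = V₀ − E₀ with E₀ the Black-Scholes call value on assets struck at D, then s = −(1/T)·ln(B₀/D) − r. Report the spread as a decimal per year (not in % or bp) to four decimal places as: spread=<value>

spread=0.0160

d₁ = [ln(V₀/D) + (r + σ²/2)T] / (σ√T)
   = [ln(397.8036/159.0509) + (0.0259 + 0.5·0.4471²)·2.3324] / (0.4471·√2.3324)
   = [0.916734 + 0.293531] / 0.682820 = 1.772451
d₂ = d₁ − σ√T = 1.772451 − 0.682820 = 1.089631
N(d₁) = 0.961840,  N(d₂) = 0.862062,  e^(−rT) = 0.941379
E₀ = V₀·N(d₁) − D·e^(−rT)·N(d₂)
   = 397.8036·0.961840 − 159.0509·0.941379·0.862062 = 253.549298
B₀ = V₀ − E₀ = 397.8036 − 253.549298 = 144.254302
spread = −(1/T)·ln(B₀/D) − r = −(1/2.3324)·ln(144.254302/159.0509) − 0.0259 = 0.01596527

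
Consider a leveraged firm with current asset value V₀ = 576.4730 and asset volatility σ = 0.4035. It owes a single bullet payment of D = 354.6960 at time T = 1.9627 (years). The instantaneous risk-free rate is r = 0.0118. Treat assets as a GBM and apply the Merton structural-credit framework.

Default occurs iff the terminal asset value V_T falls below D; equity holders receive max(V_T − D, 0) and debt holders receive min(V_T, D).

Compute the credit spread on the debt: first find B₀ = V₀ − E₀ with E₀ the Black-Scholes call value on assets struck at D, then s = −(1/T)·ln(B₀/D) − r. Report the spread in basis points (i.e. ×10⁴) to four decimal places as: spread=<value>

spread=377.6221

d₁ = [ln(V₀/D) + (r + σ²/2)T] / (σ√T)
   = [ln(576.4730/354.6960) + (0.0118 + 0.5·0.4035²)·1.9627] / (0.4035·√1.9627)
   = [0.485667 + 0.182936] / 0.565289 = 1.182763
d₂ = d₁ − σ√T = 1.182763 − 0.565289 = 0.617474
N(d₁) = 0.881549,  N(d₂) = 0.731539,  e^(−rT) = 0.977106
E₀ = V₀·N(d₁) − D·e^(−rT)·N(d₂)
   = 576.4730·0.881549 − 354.6960·0.977106·0.731539 = 254.655269
B₀ = V₀ − E₀ = 576.4730 − 254.655269 = 321.817731
spread = −(1/T)·ln(B₀/D) − r = −(1/1.9627)·ln(321.817731/354.6960) − 0.0118 = 0.03776221
in basis points: 0.03776221 × 10⁴ = 377.6221 bp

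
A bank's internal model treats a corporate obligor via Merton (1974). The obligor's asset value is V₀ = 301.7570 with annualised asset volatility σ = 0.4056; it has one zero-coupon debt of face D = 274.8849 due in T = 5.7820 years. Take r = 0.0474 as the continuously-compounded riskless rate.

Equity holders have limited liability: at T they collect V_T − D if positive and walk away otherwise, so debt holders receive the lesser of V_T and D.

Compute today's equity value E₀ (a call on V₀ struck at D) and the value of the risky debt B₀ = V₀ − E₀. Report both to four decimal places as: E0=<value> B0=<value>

d₁ = [ln(V₀/D) + (r + σ²/2)T] / (σ√T)
   = [ln(301.7570/274.8849) + (0.0474 + 0.5·0.4056²)·5.7820] / (0.4056·√5.7820)
   = [0.093270 + 0.749669] / 0.975297 = 0.864289
d₂ = d₁ − σ√T = 0.864289 − 0.975297 = -0.111008
N(d₁) = 0.806285,  N(d₂) = 0.455805,  e^(−rT) = 0.760281
E₀ = V₀·N(d₁) − D·e^(−rT)·N(d₂)
   = 301.7570·0.806285 − 274.8849·0.760281·0.455805 = 148.043673
B₀ = V₀ − E₀ = 301.7570 − 148.043673 = 153.713327

E0=148.0437 B0=153.7133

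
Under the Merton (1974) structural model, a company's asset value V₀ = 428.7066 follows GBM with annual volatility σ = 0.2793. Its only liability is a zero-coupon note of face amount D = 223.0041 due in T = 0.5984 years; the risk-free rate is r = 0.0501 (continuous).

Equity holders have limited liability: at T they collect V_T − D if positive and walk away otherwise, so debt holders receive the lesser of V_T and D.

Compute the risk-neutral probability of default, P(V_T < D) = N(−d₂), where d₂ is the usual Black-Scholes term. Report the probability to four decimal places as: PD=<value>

PD=0.0011

d₁ = [ln(V₀/D) + (r + σ²/2)T] / (σ√T)
   = [ln(428.7066/223.0041) + (0.0501 + 0.5·0.2793²)·0.5984] / (0.2793·√0.5984)
   = [0.653583 + 0.053320] / 0.216056 = 3.271846
d₂ = d₁ − σ√T = 3.271846 − 0.216056 = 3.055790
risk-neutral PD = N(−d₂) = N(-3.055790) = 0.001122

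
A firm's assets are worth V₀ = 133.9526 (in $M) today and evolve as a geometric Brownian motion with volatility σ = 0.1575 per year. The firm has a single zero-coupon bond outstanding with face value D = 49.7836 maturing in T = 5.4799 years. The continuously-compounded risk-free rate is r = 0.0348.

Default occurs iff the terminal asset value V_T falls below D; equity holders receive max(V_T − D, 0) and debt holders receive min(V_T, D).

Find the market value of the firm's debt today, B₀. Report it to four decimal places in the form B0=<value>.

d₁ = [ln(V₀/D) + (r + σ²/2)T] / (σ√T)
   = [ln(133.9526/49.7836) + (0.0348 + 0.5·0.1575²)·5.4799] / (0.1575·√5.4799)
   = [0.989800 + 0.258668] / 0.368695 = 3.386186
d₂ = d₁ − σ√T = 3.386186 − 0.368695 = 3.017491
N(d₁) = 0.999646,  N(d₂) = 0.998726,  e^(−rT) = 0.826380
E₀ = V₀·N(d₁) − D·e^(−rT)·N(d₂)
   = 133.9526·0.999646 − 49.7836·0.826380·0.998726 = 92.817388
B₀ = V₀ − E₀ = 133.9526 − 92.817388 = 41.135212

B0=41.1352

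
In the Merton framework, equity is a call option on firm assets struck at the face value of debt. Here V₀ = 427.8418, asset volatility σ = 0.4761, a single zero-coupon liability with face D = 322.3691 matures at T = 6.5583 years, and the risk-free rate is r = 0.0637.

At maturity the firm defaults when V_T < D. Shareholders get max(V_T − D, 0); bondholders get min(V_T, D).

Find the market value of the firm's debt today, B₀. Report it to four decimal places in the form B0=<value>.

B0=153.7316

d₁ = [ln(V₀/D) + (r + σ²/2)T] / (σ√T)
   = [ln(427.8418/322.3691) + (0.0637 + 0.5·0.4761²)·6.5583] / (0.4761·√6.5583)
   = [0.283056 + 1.161053] / 1.219253 = 1.184421
d₂ = d₁ − σ√T = 1.184421 − 1.219253 = -0.034832
N(d₁) = 0.881877,  N(d₂) = 0.486107,  e^(−rT) = 0.658518
E₀ = V₀·N(d₁) − D·e^(−rT)·N(d₂)
   = 427.8418·0.881877 − 322.3691·0.658518·0.486107 = 274.110165
B₀ = V₀ − E₀ = 427.8418 − 274.110165 = 153.731635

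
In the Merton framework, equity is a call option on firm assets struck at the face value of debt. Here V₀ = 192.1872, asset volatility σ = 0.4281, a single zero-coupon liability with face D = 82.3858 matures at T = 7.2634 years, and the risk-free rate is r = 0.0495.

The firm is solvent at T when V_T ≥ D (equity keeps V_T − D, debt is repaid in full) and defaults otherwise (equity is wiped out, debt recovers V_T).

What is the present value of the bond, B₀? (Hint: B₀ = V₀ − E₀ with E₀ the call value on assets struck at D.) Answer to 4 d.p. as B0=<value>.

d₁ = [ln(V₀/D) + (r + σ²/2)T] / (σ√T)
   = [ln(192.1872/82.3858) + (0.0495 + 0.5·0.4281²)·7.2634] / (0.4281·√7.2634)
   = [0.847057 + 1.025119] / 1.153759 = 1.622674
d₂ = d₁ − σ√T = 1.622674 − 1.153759 = 0.468915
N(d₁) = 0.947670,  N(d₂) = 0.680435,  e^(−rT) = 0.697999
E₀ = V₀·N(d₁) − D·e^(−rT)·N(d₂)
   = 192.1872·0.947670 − 82.3858·0.697999·0.680435 = 143.001618
B₀ = V₀ − E₀ = 192.1872 − 143.001618 = 49.185582

B0=49.1856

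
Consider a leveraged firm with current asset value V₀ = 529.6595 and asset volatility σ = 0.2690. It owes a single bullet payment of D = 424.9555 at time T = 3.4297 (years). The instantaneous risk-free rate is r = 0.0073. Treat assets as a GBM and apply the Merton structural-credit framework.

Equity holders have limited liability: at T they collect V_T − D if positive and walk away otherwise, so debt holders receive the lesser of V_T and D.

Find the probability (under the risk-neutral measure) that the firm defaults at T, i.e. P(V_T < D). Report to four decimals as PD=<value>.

d₁ = [ln(V₀/D) + (r + σ²/2)T] / (σ√T)
   = [ln(529.6595/424.9555) + (0.0073 + 0.5·0.2690²)·3.4297] / (0.2690·√3.4297)
   = [0.220250 + 0.149125] / 0.498173 = 0.741459
d₂ = d₁ − σ√T = 0.741459 − 0.498173 = 0.243286
risk-neutral PD = N(−d₂) = N(-0.243286) = 0.403892

PD=0.4039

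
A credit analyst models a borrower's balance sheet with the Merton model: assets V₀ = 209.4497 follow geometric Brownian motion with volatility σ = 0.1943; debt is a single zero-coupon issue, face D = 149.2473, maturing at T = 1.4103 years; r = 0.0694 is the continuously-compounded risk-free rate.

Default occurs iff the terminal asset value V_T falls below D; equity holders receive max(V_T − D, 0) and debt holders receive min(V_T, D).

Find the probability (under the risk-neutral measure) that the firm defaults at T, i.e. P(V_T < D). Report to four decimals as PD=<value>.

d₁ = [ln(V₀/D) + (r + σ²/2)T] / (σ√T)
   = [ln(209.4497/149.2473) + (0.0694 + 0.5·0.1943²)·1.4103] / (0.1943·√1.4103)
   = [0.338879 + 0.124496] / 0.230743 = 2.008186
d₂ = d₁ − σ√T = 2.008186 − 0.230743 = 1.777443
risk-neutral PD = N(−d₂) = N(-1.777443) = 0.037748

PD=0.0377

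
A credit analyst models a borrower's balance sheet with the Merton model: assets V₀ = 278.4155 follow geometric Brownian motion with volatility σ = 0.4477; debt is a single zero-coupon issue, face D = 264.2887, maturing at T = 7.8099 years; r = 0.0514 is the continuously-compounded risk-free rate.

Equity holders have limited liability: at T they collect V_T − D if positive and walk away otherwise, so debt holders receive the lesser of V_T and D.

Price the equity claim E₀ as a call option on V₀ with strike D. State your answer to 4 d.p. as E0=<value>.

E0=163.3374

d₁ = [ln(V₀/D) + (r + σ²/2)T] / (σ√T)
   = [ln(278.4155/264.2887) + (0.0514 + 0.5·0.4477²)·7.8099] / (0.4477·√7.8099)
   = [0.052073 + 1.184119] / 1.251151 = 0.988043
d₂ = d₁ − σ√T = 0.988043 − 1.251151 = -0.263108
N(d₁) = 0.838434,  N(d₂) = 0.396234,  e^(−rT) = 0.669363
E₀ = V₀·N(d₁) − D·e^(−rT)·N(d₂)
   = 278.4155·0.838434 − 264.2887·0.669363·0.396234 = 163.337358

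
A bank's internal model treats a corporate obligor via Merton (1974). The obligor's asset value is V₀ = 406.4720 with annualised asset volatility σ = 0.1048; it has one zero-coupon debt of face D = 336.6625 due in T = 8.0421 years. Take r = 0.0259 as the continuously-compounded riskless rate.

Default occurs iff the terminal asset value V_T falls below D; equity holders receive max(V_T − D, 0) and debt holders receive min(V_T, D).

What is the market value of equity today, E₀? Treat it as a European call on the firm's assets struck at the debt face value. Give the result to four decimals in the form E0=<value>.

E0=137.2656

d₁ = [ln(V₀/D) + (r + σ²/2)T] / (σ√T)
   = [ln(406.4720/336.6625) + (0.0259 + 0.5·0.1048²)·8.0421] / (0.1048·√8.0421)
   = [0.188434 + 0.252454] / 0.297198 = 1.483481
d₂ = d₁ − σ√T = 1.483481 − 0.297198 = 1.186283
N(d₁) = 0.931027,  N(d₂) = 0.882245,  e^(−rT) = 0.811971
E₀ = V₀·N(d₁) − D·e^(−rT)·N(d₂)
   = 406.4720·0.931027 − 336.6625·0.811971·0.882245 = 137.265632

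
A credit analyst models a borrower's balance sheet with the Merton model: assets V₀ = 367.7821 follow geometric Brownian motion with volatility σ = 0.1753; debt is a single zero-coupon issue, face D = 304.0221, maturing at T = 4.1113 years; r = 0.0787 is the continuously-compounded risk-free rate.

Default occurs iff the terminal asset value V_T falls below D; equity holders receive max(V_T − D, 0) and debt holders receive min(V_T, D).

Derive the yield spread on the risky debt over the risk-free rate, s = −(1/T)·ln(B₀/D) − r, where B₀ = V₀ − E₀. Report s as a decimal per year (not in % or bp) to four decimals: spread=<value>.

d₁ = [ln(V₀/D) + (r + σ²/2)T] / (σ√T)
   = [ln(367.7821/304.0221) + (0.0787 + 0.5·0.1753²)·4.1113] / (0.1753·√4.1113)
   = [0.190390 + 0.386730] / 0.355444 = 1.623658
d₂ = d₁ − σ√T = 1.623658 − 0.355444 = 1.268214
N(d₁) = 0.947776,  N(d₂) = 0.897639,  e^(−rT) = 0.723569
E₀ = V₀·N(d₁) − D·e^(−rT)·N(d₂)
   = 367.7821·0.947776 − 304.0221·0.723569·0.897639 = 151.111350
B₀ = V₀ − E₀ = 367.7821 − 151.111350 = 216.670750
spread = −(1/T)·ln(B₀/D) − r = −(1/4.1113)·ln(216.670750/304.0221) − 0.0787 = 0.00368792

spread=0.0037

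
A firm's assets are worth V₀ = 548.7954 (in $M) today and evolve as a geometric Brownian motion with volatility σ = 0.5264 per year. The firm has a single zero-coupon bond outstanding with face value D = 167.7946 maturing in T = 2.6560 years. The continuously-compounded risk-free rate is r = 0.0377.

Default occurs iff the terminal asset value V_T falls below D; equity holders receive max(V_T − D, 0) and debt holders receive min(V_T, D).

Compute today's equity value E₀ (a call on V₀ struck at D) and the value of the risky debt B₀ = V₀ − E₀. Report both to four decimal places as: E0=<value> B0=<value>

E0=403.8105 B0=144.9849

d₁ = [ln(V₀/D) + (r + σ²/2)T] / (σ√T)
   = [ln(548.7954/167.7946) + (0.0377 + 0.5·0.5264²)·2.6560] / (0.5264·√2.6560)
   = [1.184985 + 0.468116] / 0.857887 = 1.926946
d₂ = d₁ − σ√T = 1.926946 − 0.857887 = 1.069059
N(d₁) = 0.973007,  N(d₂) = 0.857478,  e^(−rT) = 0.904719
E₀ = V₀·N(d₁) − D·e^(−rT)·N(d₂)
   = 548.7954·0.973007 − 167.7946·0.904719·0.857478 = 403.810497
B₀ = V₀ − E₀ = 548.7954 − 403.810497 = 144.984903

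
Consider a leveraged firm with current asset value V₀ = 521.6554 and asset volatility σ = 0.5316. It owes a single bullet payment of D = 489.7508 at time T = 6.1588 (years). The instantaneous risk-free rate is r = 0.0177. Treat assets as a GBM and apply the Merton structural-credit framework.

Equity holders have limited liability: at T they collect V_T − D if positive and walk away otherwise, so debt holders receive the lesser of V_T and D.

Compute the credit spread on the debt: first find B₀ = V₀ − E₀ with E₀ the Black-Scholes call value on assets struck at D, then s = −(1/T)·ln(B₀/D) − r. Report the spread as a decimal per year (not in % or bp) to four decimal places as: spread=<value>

spread=0.0961

d₁ = [ln(V₀/D) + (r + σ²/2)T] / (σ√T)
   = [ln(521.6554/489.7508) + (0.0177 + 0.5·0.5316²)·6.1588] / (0.5316·√6.1588)
   = [0.063111 + 0.979245] / 1.319268 = 0.790101
d₂ = d₁ − σ√T = 0.790101 − 1.319268 = -0.529167
N(d₁) = 0.785266,  N(d₂) = 0.298345,  e^(−rT) = 0.896721
E₀ = V₀·N(d₁) − D·e^(−rT)·N(d₂)
   = 521.6554·0.785266 − 489.7508·0.896721·0.298345 = 278.614040
B₀ = V₀ − E₀ = 521.6554 − 278.614040 = 243.041360
spread = −(1/T)·ln(B₀/D) − r = −(1/6.1588)·ln(243.041360/489.7508) − 0.0177 = 0.09606649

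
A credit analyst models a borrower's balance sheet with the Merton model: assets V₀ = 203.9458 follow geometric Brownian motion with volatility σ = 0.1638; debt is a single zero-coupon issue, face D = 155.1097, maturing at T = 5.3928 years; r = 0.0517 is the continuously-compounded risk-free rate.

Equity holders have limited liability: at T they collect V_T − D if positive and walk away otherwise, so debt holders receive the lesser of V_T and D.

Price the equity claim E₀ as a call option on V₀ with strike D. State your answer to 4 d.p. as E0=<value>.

E0=88.4719

d₁ = [ln(V₀/D) + (r + σ²/2)T] / (σ√T)
   = [ln(203.9458/155.1097) + (0.0517 + 0.5·0.1638²)·5.3928] / (0.1638·√5.3928)
   = [0.273722 + 0.351153] / 0.380383 = 1.642752
d₂ = d₁ − σ√T = 1.642752 − 0.380383 = 1.262369
N(d₁) = 0.949783,  N(d₂) = 0.896592,  e^(−rT) = 0.756685
E₀ = V₀·N(d₁) − D·e^(−rT)·N(d₂)
   = 203.9458·0.949783 − 155.1097·0.756685·0.896592 = 88.471909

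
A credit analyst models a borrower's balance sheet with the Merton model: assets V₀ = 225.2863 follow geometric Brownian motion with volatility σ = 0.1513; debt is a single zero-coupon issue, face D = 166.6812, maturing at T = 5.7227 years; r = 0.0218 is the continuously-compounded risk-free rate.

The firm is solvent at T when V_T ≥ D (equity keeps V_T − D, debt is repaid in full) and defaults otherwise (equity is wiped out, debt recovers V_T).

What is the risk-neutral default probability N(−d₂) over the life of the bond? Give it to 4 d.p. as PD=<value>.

d₁ = [ln(V₀/D) + (r + σ²/2)T] / (σ√T)
   = [ln(225.2863/166.6812) + (0.0218 + 0.5·0.1513²)·5.7227] / (0.1513·√5.7227)
   = [0.301289 + 0.190256] / 0.361942 = 1.358075
d₂ = d₁ − σ√T = 1.358075 − 0.361942 = 0.996133
risk-neutral PD = N(−d₂) = N(-0.996133) = 0.159593

PD=0.1596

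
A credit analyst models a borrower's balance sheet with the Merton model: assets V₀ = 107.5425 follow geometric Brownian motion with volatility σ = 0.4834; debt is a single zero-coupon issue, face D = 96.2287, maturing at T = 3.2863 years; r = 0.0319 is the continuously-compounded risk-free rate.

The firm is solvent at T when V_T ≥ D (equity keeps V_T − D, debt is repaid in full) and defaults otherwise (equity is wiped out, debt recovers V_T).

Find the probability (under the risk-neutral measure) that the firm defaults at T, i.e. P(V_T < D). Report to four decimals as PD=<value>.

PD=0.5760

d₁ = [ln(V₀/D) + (r + σ²/2)T] / (σ√T)
   = [ln(107.5425/96.2287) + (0.0319 + 0.5·0.4834²)·3.2863] / (0.4834·√3.2863)
   = [0.111158 + 0.488797] / 0.876315 = 0.684634
d₂ = d₁ − σ√T = 0.684634 − 0.876315 = -0.191681
risk-neutral PD = N(−d₂) = N(0.191681) = 0.576004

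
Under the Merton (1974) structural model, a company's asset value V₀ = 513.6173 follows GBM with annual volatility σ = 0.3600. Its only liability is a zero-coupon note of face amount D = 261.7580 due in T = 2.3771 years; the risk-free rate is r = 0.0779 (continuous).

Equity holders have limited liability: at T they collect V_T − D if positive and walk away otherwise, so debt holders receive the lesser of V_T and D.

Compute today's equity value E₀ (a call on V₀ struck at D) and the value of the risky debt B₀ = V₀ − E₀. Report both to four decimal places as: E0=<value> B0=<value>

d₁ = [ln(V₀/D) + (r + σ²/2)T] / (σ√T)
   = [ln(513.6173/261.7580) + (0.0779 + 0.5·0.3600²)·2.3771] / (0.3600·√2.3771)
   = [0.674058 + 0.339212] / 0.555042 = 1.825572
d₂ = d₁ − σ√T = 1.825572 − 0.555042 = 1.270530
N(d₁) = 0.966043,  N(d₂) = 0.898052,  e^(−rT) = 0.830958
E₀ = V₀·N(d₁) − D·e^(−rT)·N(d₂)
   = 513.6173·0.966043 − 261.7580·0.830958·0.898052 = 300.841019
B₀ = V₀ − E₀ = 513.6173 − 300.841019 = 212.776281

E0=300.8410 B0=212.7763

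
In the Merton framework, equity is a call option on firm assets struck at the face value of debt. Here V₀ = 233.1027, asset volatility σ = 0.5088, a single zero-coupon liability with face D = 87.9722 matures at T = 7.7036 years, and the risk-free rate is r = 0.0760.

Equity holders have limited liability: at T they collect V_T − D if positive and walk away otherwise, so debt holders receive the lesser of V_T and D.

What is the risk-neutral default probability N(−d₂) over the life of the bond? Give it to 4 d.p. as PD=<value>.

d₁ = [ln(V₀/D) + (r + σ²/2)T] / (σ√T)
   = [ln(233.1027/87.9722) + (0.0760 + 0.5·0.5088²)·7.7036] / (0.5088·√7.7036)
   = [0.974458 + 1.582618] / 1.412193 = 1.810713
d₂ = d₁ − σ√T = 1.810713 − 1.412193 = 0.398521
risk-neutral PD = N(−d₂) = N(-0.398521) = 0.345123

PD=0.3451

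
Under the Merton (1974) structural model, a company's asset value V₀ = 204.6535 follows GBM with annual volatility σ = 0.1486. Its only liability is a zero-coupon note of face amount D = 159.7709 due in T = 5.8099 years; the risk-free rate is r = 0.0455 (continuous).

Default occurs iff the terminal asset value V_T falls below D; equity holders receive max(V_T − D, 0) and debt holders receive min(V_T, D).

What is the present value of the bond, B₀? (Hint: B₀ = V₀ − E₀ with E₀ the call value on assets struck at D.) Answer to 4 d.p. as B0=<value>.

B0=120.7285

d₁ = [ln(V₀/D) + (r + σ²/2)T] / (σ√T)
   = [ln(204.6535/159.7709) + (0.0455 + 0.5·0.1486²)·5.8099] / (0.1486·√5.8099)
   = [0.247577 + 0.328497] / 0.358181 = 1.608332
d₂ = d₁ − σ√T = 1.608332 − 0.358181 = 1.250151
N(d₁) = 0.946119,  N(d₂) = 0.894378,  e^(−rT) = 0.767704
E₀ = V₀·N(d₁) − D·e^(−rT)·N(d₂)
   = 204.6535·0.946119 − 159.7709·0.767704·0.894378 = 83.924979
B₀ = V₀ − E₀ = 204.6535 − 83.924979 = 120.728521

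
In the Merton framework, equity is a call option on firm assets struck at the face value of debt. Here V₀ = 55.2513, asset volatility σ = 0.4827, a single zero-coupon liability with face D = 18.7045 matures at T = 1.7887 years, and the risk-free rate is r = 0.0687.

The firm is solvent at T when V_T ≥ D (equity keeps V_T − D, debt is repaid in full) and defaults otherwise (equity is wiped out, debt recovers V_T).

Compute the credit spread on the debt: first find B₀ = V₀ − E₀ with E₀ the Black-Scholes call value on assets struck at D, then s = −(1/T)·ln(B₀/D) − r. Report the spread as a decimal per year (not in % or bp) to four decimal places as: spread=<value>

d₁ = [ln(V₀/D) + (r + σ²/2)T] / (σ√T)
   = [ln(55.2513/18.7045) + (0.0687 + 0.5·0.4827²)·1.7887] / (0.4827·√1.7887)
   = [1.083128 + 0.331267] / 0.645574 = 2.190910
d₂ = d₁ − σ√T = 2.190910 − 0.645574 = 1.545336
N(d₁) = 0.985771,  N(d₂) = 0.938867,  e^(−rT) = 0.884367
E₀ = V₀·N(d₁) − D·e^(−rT)·N(d₂)
   = 55.2513·0.985771 − 18.7045·0.884367·0.938867 = 38.934719
B₀ = V₀ − E₀ = 55.2513 − 38.934719 = 16.316581
spread = −(1/T)·ln(B₀/D) − r = −(1/1.7887)·ln(16.316581/18.7045) − 0.0687 = 0.00765842

spread=0.0077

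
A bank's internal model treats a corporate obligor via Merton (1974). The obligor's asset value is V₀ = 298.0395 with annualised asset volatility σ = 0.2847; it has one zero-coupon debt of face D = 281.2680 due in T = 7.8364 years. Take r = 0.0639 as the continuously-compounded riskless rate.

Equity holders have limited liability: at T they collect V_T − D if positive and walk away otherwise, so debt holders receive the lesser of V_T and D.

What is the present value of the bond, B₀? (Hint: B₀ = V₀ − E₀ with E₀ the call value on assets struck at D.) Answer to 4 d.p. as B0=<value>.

B0=145.9659

d₁ = [ln(V₀/D) + (r + σ²/2)T] / (σ√T)
   = [ln(298.0395/281.2680) + (0.0639 + 0.5·0.2847²)·7.8364] / (0.2847·√7.8364)
   = [0.057918 + 0.818332] / 0.796977 = 1.099467
d₂ = d₁ − σ√T = 1.099467 − 0.796977 = 0.302490
N(d₁) = 0.864218,  N(d₂) = 0.618861,  e^(−rT) = 0.606078
E₀ = V₀·N(d₁) − D·e^(−rT)·N(d₂)
   = 298.0395·0.864218 − 281.2680·0.606078·0.618861 = 152.073567
B₀ = V₀ − E₀ = 298.0395 − 152.073567 = 145.965933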